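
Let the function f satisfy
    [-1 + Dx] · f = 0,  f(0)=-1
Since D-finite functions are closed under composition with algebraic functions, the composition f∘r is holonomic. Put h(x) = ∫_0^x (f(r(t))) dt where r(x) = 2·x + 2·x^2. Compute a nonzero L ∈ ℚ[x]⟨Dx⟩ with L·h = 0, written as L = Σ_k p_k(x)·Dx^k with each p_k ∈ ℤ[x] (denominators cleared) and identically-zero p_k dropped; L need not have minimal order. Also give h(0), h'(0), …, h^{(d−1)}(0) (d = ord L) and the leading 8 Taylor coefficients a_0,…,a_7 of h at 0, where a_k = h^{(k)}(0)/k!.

f: a_k = -1, -1, -1/2, -1/6, -1/24, -1/120, -1/720, -1/5040, …
h₀=f(r): pull back L_f along r ⇒ L₀.
∫: right-multiply L₀ by Dx.
L = (-2 - 4·x)·Dx + Dx^2  (order 2).
h: a_k = 0, -1, -1, -4/3, -4/3, -4/3, -52/45, -304/315, …
ICs: h(0) = 0, h′(0) = -1.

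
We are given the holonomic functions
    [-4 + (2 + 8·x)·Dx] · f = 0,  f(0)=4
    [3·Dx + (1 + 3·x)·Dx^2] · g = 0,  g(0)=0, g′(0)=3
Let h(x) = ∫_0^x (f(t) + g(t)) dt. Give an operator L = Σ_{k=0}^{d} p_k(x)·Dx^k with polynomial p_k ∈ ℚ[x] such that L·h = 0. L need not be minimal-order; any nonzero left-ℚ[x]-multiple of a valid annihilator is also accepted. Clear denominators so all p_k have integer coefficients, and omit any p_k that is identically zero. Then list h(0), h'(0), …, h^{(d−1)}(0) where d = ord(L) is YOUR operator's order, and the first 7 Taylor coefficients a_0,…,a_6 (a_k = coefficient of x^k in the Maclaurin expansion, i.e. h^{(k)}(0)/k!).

f: a_k = 4, 8, -8, 16, -40, 112, -336, …
g: a_k = 0, 3, -9/2, 9, -81/4, 243/5, -243/2, …
h₀=f+g: left-lcm gives L₀, ord ≤ 3.
h=∫₀ˣh₀: take L = L₀·Dx.
L = 36·x·Dx^2 + (6 + 72·x + 180·x^2)·Dx^3 + (1 + 13·x + 54·x^2 + 72·x^3)·Dx^4  (order 4).
h: a_k = 0, 4, 11/2, -25/6, 25/4, -241/20, 803/30, …
ICs: h(0) = 0, h′(0) = 4, h′′(0) = 11, h′′′(0) = -25.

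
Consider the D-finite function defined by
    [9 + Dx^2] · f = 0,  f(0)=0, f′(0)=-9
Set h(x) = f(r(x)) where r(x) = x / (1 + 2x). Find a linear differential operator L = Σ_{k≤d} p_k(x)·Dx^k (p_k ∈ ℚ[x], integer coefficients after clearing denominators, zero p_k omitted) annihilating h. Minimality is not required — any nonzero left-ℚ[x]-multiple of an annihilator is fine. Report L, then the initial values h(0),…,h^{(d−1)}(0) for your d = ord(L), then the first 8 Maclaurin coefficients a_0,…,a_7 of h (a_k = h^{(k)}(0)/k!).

L = 9 + (4 + 24·x + 48·x^2 + 32·x^3)·Dx + (1 + 8·x + 24·x^2 + 32·x^3 + 16·x^4)·Dx^2  (order 2).
h: a_k = 0, -9, 18, -45/2, -9, 6957/40, -2925/4, 1288449/560, …
ICs: h(0) = 0, h′(0) = -9.

f: a_k = 0, -9, 0, 27/2, 0, -243/40, 0, 729/560, …
Change of var in L_f (x↦r) gives L₀.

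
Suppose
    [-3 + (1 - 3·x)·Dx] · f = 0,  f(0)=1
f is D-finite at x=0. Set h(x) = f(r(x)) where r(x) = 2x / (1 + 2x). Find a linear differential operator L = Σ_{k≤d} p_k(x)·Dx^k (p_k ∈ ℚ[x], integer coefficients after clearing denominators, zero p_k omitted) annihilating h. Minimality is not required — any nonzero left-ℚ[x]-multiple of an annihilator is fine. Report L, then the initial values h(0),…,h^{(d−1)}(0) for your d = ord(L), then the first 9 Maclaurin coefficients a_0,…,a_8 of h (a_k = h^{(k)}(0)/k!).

L = 6 + (-1 + 2·x + 8·x^2)·Dx  (order 1).
h: a_k = 1, 6, 24, 96, 384, 1536, 6144, 24576, 98304, …
ICs: h(0) = 1.

f: a_k = 1, 3, 9, 27, 81, 243, 729, 2187, 6561, …
Change of var in L_f (x↦r) gives L₀.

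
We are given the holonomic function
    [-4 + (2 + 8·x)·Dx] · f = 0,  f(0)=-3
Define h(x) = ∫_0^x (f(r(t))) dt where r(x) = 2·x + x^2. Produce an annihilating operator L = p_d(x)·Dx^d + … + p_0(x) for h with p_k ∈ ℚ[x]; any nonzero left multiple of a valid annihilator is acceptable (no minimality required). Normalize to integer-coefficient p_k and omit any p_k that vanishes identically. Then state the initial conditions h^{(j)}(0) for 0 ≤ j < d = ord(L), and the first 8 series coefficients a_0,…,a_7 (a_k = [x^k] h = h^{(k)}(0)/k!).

L = (-4 - 4·x)·Dx + (1 + 8·x + 4·x^2)·Dx^2  (order 2).
h: a_k = 0, -3, -6, 6, -18, 342/5, -300, 10116/7, …
ICs: h(0) = 0, h′(0) = -3.

f: a_k = -3, -6, 6, -12, 30, -84, 252, -792, …
L₀ from L_f via x↦r, Dx↦r'^{-1}Dx.
h=∫h₀ ⇒ L = L₀·Dx.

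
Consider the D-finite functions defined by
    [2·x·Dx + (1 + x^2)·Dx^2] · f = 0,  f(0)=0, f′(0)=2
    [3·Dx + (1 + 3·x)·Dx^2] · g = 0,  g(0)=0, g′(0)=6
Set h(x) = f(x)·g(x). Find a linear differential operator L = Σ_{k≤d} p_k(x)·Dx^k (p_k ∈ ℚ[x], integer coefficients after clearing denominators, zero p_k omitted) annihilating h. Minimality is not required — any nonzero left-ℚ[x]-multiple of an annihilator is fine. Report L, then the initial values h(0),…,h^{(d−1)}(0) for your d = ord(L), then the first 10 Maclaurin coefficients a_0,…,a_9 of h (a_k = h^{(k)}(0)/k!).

L = (264 + 1260·x + 1008·x^2 + 3420·x^3 + 3240·x^4 + 4212·x^5 + 324·x^7)·Dx + (178 + 660·x + 3828·x^2 + 7308·x^3 + 12960·x^4 + 10044·x^5 + 11340·x^6 + 324·x^7 + 1134·x^8)·Dx^2 + (132 + 608·x + 1728·x^2 + 4568·x^3 + 6456·x^4 + 8856·x^5 + 5184·x^6 + 5544·x^7 + 324·x^8 + 648·x^9)·Dx^3 + (13 + 102·x + 341·x^2 + 744·x^3 + 1138·x^4 + 1236·x^5 + 1386·x^6 + 648·x^7 + 657·x^8 + 54·x^9 + 81·x^10)·Dx^4  (order 4).
h: a_k = 0, 0, 12, -18, 32, -75, 924/5, -2313/5, 5952/5, -219249/70, …
ICs: h(0) = 0, h′(0) = 0, h′′(0) = 24, h′′′(0) = -108.

f: a_k = 0, 2, 0, -2/3, 0, 2/5, 0, -2/7, 0, 2/9, …
g: a_k = 0, 6, -9, 18, -81/2, 486/5, -243, 4374/7, -6561/4, 4374, …
Sym-product of L_f,L_g gives L₀ (≤ ord 4).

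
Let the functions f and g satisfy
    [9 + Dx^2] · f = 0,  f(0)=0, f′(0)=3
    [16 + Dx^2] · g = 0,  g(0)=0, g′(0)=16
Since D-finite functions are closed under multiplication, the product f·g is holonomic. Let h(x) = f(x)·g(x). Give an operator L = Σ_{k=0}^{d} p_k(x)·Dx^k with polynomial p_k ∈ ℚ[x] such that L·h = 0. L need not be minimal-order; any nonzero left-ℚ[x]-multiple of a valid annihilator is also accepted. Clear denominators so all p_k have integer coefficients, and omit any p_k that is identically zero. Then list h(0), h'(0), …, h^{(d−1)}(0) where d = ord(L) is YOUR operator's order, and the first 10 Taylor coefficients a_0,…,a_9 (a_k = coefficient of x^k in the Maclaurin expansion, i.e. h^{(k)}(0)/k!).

L = 49 + 50·Dx^2 + Dx^4  (order 4).
h: a_k = 0, 0, 48, 0, -200, 0, 1634/5, 0, -6005/21, 0, …
ICs: h(0) = 0, h′(0) = 0, h′′(0) = 96, h′′′(0) = 0.

f: a_k = 0, 3, 0, -9/2, 0, 81/40, 0, -243/560, 0, 243/4480, …
g: a_k = 0, 16, 0, -128/3, 0, 512/15, 0, -4096/315, 0, 8192/2835, …
h₀=f·g: eliminate ⇒ L₀, order ≤ 2·2.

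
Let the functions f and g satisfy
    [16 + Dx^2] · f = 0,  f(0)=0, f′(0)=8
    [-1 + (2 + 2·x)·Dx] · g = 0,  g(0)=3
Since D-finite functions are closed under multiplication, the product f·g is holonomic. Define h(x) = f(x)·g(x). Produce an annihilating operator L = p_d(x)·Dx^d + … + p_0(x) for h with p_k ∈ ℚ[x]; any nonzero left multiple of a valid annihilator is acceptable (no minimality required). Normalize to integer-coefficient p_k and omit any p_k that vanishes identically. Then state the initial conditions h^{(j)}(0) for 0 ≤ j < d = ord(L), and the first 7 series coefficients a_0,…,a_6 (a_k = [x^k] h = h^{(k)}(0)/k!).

L = (67 + 128·x + 64·x^2) + (-4 - 4·x)·Dx + (4 + 8·x + 4·x^2)·Dx^2  (order 2).
h: a_k = 0, 24, 12, -67, -61/2, 4661/80, 3561/160, …
ICs: h(0) = 0, h′(0) = 24.

f: a_k = 0, 8, 0, -64/3, 0, 256/15, 0, …
g: a_k = 3, 3/2, -3/8, 3/16, -15/128, 21/256, -63/1024, …
h₀=f·g: eliminate ⇒ L₀, order ≤ 2·1.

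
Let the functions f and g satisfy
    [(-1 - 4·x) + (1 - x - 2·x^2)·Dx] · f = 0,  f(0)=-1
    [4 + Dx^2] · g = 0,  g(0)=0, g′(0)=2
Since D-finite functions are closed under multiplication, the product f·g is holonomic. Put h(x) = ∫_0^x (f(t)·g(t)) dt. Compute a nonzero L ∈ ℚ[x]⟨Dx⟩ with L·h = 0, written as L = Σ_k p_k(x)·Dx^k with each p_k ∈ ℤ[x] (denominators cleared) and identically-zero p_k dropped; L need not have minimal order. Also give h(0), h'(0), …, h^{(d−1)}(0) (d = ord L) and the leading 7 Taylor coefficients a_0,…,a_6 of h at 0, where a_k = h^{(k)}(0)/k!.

f: a_k = -1, -1, -3, -5, -11, -21, -43, …
g: a_k = 0, 2, 0, -4/3, 0, 4/15, 0, …
L₀ := L_f ⊗_s L_g (sym. prod.), ord ≤ 2.
∫: right-multiply L₀ by Dx.
L = (4·x + 8·x^2)·Dx + (2 + 8·x)·Dx^2 + (-1 + x + 2·x^2)·Dx^3  (order 3).
h: a_k = 0, 0, -1, -2/3, -7/6, -26/15, -137/45, …
ICs: h(0) = 0, h′(0) = 0, h′′(0) = -2.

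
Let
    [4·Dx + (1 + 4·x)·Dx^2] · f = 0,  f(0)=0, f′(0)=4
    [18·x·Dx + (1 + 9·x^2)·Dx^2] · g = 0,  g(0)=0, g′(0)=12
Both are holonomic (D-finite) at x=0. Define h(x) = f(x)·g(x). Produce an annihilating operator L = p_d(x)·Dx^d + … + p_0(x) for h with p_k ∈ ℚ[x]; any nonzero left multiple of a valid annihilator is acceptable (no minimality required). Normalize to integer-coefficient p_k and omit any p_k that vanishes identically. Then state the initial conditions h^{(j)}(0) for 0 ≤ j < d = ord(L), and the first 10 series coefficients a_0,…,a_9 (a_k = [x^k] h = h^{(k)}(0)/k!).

f: a_k = 0, 4, -8, 64/3, -64, 1024/5, -2048/3, 16384/7, -8192, 262144/9, …
g: a_k = 0, 12, 0, -36, 0, 972/5, 0, -8748/7, 0, 8748, …
h₀=f·g: eliminate ⇒ L₀, order ≤ 2·2.
L = (2448 + 17280·x + 76464·x^2 + 518400·x^3 + 1399680·x^4 + 2426112·x^5 + 1679616·x^7)·Dx + (452 + 10800·x + 98028·x^2 + 491184·x^3 + 1840320·x^4 + 4339008·x^5 + 6531840·x^6 + 1259712·x^7 + 5878656·x^8)·Dx^2 + (136 + 1912·x + 18576·x^2 + 103608·x^3 + 389448·x^4 + 1100304·x^5 + 2239488·x^6 + 3277584·x^7 + 1259712·x^8 + 3359232·x^9)·Dx^3 + (13 + 176·x + 1234·x^2 + 6048·x^3 + 22833·x^4 + 68688·x^5 + 154224·x^6 + 279936·x^7 + 399492·x^8 + 209952·x^9 + 419904·x^10)·Dx^4  (order 4).
h: a_k = 0, 0, 48, -96, 112, -480, 12336/5, -37216/5, 99312/5, -2666016/35, …
ICs: h(0) = 0, h′(0) = 0, h′′(0) = 96, h′′′(0) = -576.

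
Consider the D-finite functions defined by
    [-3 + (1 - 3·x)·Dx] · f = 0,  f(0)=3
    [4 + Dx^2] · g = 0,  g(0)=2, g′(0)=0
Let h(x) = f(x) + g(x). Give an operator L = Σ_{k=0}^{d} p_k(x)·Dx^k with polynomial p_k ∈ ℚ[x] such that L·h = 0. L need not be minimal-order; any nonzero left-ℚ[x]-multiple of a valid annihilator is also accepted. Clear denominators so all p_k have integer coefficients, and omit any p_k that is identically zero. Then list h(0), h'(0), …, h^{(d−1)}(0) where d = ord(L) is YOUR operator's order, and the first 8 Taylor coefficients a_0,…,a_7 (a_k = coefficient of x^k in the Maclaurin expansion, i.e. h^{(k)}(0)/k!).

L = (348 - 144·x + 216·x^2) + (-44 + 180·x - 216·x^2 + 216·x^3)·Dx + (87 - 36·x + 54·x^2)·Dx^2 + (-11 + 45·x - 54·x^2 + 54·x^3)·Dx^3  (order 3).
h: a_k = 5, 9, 23, 81, 733/3, 729, 98407/45, 6561, …
ICs: h(0) = 5, h′(0) = 9, h′′(0) = 46.

f: a_k = 3, 9, 27, 81, 243, 729, 2187, 6561, …
g: a_k = 2, 0, -4, 0, 4/3, 0, -8/45, 0, …
f+g: L₀ = lclm(L_f,L_g), ord ≤ 1+2.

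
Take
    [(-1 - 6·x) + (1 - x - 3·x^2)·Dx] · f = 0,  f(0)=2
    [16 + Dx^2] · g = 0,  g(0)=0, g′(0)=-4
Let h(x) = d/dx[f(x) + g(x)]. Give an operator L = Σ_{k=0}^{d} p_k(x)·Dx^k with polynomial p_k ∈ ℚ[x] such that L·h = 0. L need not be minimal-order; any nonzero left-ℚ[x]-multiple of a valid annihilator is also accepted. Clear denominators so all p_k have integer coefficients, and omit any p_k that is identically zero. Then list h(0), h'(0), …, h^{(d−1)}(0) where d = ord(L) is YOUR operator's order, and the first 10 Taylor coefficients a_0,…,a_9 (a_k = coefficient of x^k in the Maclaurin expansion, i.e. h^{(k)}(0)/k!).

f: a_k = 2, 2, 8, 14, 38, 80, 194, 434, 1016, 2318, …
g: a_k = 0, -4, 0, 32/3, 0, -128/15, 0, 1024/315, 0, -2048/2835, …
Sum ⇒ L₀ = lclm(L_f,L_g) in ℚ(x)⟨Dx⟩.
h₀' ⇒ L via d/dx closure of L₀.
L = (4672 + 20416·x + 66304·x^2 + 32640·x^3 + 66240·x^4 + 62208·x^5 + 62208·x^6) + (-464 - 2352·x + 3792·x^2 + 6752·x^3 - 2400·x^4 + 5184·x^5 + 24192·x^6 + 20736·x^7)·Dx + (292 + 1276·x + 4144·x^2 + 2040·x^3 + 4140·x^4 + 3888·x^5 + 3888·x^6)·Dx^2 + (-29 - 147·x + 237·x^2 + 422·x^3 - 150·x^4 + 324·x^5 + 1512·x^6 + 1296·x^7)·Dx^3  (order 3).
h: a_k = -2, 16, 74, 152, 1072/3, 1164, 137734/45, 8128, 6569482/315, 53660, …
ICs: h(0) = -2, h′(0) = 16, h′′(0) = 148.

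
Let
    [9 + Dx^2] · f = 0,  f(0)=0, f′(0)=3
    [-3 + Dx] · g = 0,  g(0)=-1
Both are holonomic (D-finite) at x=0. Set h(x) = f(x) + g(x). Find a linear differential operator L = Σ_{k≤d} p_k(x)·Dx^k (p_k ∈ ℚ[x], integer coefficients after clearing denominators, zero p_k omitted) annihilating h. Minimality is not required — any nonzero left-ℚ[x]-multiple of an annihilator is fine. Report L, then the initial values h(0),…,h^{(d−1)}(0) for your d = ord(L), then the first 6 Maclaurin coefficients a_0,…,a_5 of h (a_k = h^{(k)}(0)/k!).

L = -27 + 9·Dx - 3·Dx^2 + Dx^3  (order 3).
h: a_k = -1, 0, -9/2, -9, -27/8, 0, …
ICs: h(0) = -1, h′(0) = 0, h′′(0) = -9.

f: a_k = 0, 3, 0, -9/2, 0, 81/40, …
g: a_k = -1, -3, -9/2, -9/2, -27/8, -81/40, …
Sum ⇒ L₀ = lclm(L_f,L_g) in ℚ(x)⟨Dx⟩.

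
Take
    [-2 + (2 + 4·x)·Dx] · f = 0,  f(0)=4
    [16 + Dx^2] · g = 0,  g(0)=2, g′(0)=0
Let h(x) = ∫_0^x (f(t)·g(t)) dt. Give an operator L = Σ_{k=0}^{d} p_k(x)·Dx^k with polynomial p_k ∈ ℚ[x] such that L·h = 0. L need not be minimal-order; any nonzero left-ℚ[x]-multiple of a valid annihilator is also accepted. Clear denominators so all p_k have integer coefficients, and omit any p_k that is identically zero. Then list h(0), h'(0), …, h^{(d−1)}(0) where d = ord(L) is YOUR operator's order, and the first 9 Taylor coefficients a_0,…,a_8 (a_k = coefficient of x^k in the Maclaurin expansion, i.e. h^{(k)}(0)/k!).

f: a_k = 4, 4, -2, 2, -5/2, 7/2, -21/4, 33/4, -429/32, …
g: a_k = 2, 0, -16, 0, 64/3, 0, -512/45, 0, 1024/315, …
f·g: L₀ = L_f ⊗_s L_g, ord ≤ 1·2.
∫: right-multiply L₀ by Dx.
L = (19 + 64·x + 64·x^2)·Dx + (-2 - 4·x)·Dx^2 + (1 + 4·x + 4·x^2)·Dx^3  (order 3).
h: a_k = 0, 8, 4, -68/3, -15, 337/15, 181/18, -5281/630, -3811/720, …
ICs: h(0) = 0, h′(0) = 8, h′′(0) = 8.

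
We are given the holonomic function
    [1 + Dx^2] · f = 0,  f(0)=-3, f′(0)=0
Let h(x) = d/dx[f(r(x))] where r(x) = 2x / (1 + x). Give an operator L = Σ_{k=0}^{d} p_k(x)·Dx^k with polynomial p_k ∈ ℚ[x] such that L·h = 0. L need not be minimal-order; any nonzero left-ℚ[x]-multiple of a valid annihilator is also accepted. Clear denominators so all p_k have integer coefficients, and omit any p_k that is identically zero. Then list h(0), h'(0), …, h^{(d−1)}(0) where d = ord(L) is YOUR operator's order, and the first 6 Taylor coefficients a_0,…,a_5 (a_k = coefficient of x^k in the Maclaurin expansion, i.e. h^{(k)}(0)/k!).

L = (10 + 12·x + 6·x^2) + (6 + 18·x + 18·x^2 + 6·x^3)·Dx + (1 + 4·x + 6·x^2 + 4·x^3 + x^4)·Dx^2  (order 2).
h: a_k = 0, 12, -36, 64, -80, 308/5, …
ICs: h(0) = 0, h′(0) = 12.

f: a_k = -3, 0, 3/2, 0, -1/8, 0, …
Change of var in L_f (x↦r) gives L₀.
Differentiate: ansatz ord ≤ ord L₀ ⇒ L.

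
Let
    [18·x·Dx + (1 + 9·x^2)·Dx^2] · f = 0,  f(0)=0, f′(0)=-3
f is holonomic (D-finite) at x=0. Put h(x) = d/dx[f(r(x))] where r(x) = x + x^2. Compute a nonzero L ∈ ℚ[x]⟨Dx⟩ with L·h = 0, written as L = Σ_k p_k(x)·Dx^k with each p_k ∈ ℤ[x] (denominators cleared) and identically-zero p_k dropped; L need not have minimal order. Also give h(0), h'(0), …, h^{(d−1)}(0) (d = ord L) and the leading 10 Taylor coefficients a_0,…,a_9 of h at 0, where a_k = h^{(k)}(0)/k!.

L = (-2 + 18·x + 72·x^2 + 108·x^3 + 54·x^4) + (1 + 2·x + 9·x^2 + 36·x^3 + 45·x^4 + 18·x^5)·Dx  (order 1).
h: a_k = -3, -6, 27, 108, -108, -1404, -1215, 13608, 37179, -87966, …
ICs: h(0) = -3.

f: a_k = 0, -3, 0, 9, 0, -243/5, 0, 2187/7, 0, -2187, …
f∘r: x↦r, Dx↦Dx/r' in L_f ⇒ L₀.
Derive L from L₀ (diff closure).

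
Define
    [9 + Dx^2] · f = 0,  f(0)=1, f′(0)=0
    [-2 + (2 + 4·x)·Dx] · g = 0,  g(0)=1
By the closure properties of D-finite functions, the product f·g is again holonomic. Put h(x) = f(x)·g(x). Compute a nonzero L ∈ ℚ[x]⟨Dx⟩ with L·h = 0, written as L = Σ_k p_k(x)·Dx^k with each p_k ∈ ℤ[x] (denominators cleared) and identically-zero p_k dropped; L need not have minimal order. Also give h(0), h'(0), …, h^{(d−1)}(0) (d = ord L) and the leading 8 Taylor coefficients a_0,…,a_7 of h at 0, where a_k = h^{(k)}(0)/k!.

L = (12 + 36·x + 36·x^2) + (-2 - 4·x)·Dx + (1 + 4·x + 4·x^2)·Dx^2  (order 2).
h: a_k = 1, 1, -5, -4, 5, 2, -6/5, -6/5, …
ICs: h(0) = 1, h′(0) = 1.

f: a_k = 1, 0, -9/2, 0, 27/8, 0, -81/80, 0, …
g: a_k = 1, 1, -1/2, 1/2, -5/8, 7/8, -21/16, 33/16, …
Sym-product of L_f,L_g gives L₀ (≤ ord 2).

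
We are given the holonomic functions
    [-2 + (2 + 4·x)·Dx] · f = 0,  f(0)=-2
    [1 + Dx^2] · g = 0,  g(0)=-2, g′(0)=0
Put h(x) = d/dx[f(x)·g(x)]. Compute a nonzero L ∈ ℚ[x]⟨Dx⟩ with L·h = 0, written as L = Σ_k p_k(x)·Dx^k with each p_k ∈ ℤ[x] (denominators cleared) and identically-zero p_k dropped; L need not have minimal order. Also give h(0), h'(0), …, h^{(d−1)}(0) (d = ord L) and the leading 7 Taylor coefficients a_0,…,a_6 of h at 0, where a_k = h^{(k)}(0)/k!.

L = (2 + 12·x + 16·x^2 + 8·x^3 + 4·x^4) + (1 - 6·x^2 - 4·x^3)·Dx + (1 + 5·x + 9·x^2 + 8·x^3 + 4·x^4)·Dx^2  (order 2).
h: a_k = 4, -8, 0, -16/3, 40/3, -368/15, 2072/45, …
ICs: h(0) = 4, h′(0) = -8.

f: a_k = -2, -2, 1, -1, 5/4, -7/4, 21/8, …
g: a_k = -2, 0, 1, 0, -1/12, 0, 1/360, …
f·g: L₀ = L_f ⊗_s L_g, ord ≤ 1·2.
h=h₀': d/dx-closure on L₀ ⇒ L.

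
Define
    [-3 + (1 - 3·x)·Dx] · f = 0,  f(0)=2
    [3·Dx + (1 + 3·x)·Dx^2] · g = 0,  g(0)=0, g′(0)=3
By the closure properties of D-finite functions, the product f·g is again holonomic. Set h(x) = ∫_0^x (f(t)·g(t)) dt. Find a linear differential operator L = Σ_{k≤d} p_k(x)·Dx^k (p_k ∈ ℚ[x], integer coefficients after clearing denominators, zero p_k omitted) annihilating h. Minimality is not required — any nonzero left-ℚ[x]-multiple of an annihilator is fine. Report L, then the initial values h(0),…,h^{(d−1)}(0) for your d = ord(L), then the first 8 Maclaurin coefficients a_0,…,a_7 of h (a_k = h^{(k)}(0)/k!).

L = 9·Dx + (3 + 27·x)·Dx^2 + (-1 + 9·x^2)·Dx^3  (order 3).
h: a_k = 0, 0, 3, 3, 45/4, 189/10, 1269/20, 8991/70, …
ICs: h(0) = 0, h′(0) = 0, h′′(0) = 6.

f: a_k = 2, 6, 18, 54, 162, 486, 1458, 4374, …
g: a_k = 0, 3, -9/2, 9, -81/4, 243/5, -243/2, 2187/7, …
f·g: L₀ = L_f ⊗_s L_g, ord ≤ 1·2.
Integrate: L := L₀·Dx.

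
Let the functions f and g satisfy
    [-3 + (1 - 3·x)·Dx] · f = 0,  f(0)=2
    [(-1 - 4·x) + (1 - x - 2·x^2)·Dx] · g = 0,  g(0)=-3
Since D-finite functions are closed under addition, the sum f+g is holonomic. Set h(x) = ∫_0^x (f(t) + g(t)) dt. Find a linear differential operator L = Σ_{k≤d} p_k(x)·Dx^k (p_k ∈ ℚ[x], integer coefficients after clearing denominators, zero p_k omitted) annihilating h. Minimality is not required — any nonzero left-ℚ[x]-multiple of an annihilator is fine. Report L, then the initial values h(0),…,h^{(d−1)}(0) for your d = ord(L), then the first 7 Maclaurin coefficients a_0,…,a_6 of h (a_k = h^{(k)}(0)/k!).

f: a_k = 2, 6, 18, 54, 162, 486, 1458, …
g: a_k = -3, -3, -9, -15, -33, -63, -129, …
L₀ := lclm(L_f,L_g); ord L₀ ≤ 1+1.
∫: right-multiply L₀ by Dx.
L = (-36·x + 36·x^2 - 36·x^3)·Dx + (6 - 6·x - 30·x^2 + 54·x^3 - 72·x^4)·Dx^2 + (-1 + 6·x - 12·x^2 + 8·x^3 + 9·x^4 - 18·x^5)·Dx^3  (order 3).
h: a_k = 0, -1, 3/2, 3, 39/4, 129/5, 141/2, …
ICs: h(0) = 0, h′(0) = -1, h′′(0) = 3.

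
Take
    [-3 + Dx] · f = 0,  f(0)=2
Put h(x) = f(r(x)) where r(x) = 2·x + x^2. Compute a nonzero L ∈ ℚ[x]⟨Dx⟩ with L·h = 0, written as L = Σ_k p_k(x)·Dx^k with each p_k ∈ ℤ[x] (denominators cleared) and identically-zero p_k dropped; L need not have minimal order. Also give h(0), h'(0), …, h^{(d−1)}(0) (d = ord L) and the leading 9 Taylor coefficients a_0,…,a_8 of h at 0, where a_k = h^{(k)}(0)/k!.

L = (-6 - 6·x) + Dx  (order 1).
h: a_k = 2, 12, 42, 108, 225, 1998/5, 3123/5, 30726/35, 157761/140, …
ICs: h(0) = 2.

f: a_k = 2, 6, 9, 9, 27/4, 81/20, 81/40, 243/280, 729/2240, …
h₀=f(r): pull back L_f along r ⇒ L₀.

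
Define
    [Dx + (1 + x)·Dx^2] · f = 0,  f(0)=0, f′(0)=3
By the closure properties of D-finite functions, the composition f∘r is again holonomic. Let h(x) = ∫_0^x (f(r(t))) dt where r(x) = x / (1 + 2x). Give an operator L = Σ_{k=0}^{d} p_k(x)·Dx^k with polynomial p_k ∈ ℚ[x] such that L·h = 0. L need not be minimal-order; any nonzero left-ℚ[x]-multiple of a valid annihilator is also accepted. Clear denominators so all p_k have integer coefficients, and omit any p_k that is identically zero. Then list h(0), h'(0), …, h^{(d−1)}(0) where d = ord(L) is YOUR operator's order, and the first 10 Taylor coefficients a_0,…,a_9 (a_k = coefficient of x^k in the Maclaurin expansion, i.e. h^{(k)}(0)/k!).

f: a_k = 0, 3, -3/2, 1, -3/4, 3/5, -1/2, 3/7, -3/8, 1/3, …
Change of var in L_f (x↦r) gives L₀.
∫: right-multiply L₀ by Dx.
L = (5 + 12·x)·Dx^2 + (1 + 5·x + 6·x^2)·Dx^3  (order 3).
h: a_k = 0, 0, 3/2, -5/2, 19/4, -39/4, 211/10, -95/2, 6177/56, -6305/24, …
ICs: h(0) = 0, h′(0) = 0, h′′(0) = 3.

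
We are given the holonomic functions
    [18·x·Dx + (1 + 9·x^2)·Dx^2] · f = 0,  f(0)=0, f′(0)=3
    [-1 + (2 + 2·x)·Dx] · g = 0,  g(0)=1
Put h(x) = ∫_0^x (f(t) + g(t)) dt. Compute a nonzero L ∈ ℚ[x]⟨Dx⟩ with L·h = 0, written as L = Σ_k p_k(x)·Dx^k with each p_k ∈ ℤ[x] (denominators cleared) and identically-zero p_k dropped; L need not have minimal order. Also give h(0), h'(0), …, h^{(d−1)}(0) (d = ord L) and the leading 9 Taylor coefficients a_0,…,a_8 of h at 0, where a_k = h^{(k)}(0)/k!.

L = (-36 - 90·x + 972·x^2 + 486·x^3)·Dx^2 + (-75 - 144·x + 1818·x^2 + 3888·x^3 + 1701·x^4)·Dx^3 + (-2 + 70·x + 108·x^2 + 684·x^3 + 1134·x^4 + 486·x^5)·Dx^4  (order 4).
h: a_k = 0, 1, 7/4, -1/24, -143/64, -1/128, 62243/7680, -3/1024, -4478745/114688, …
ICs: h(0) = 0, h′(0) = 1, h′′(0) = 7/2, h′′′(0) = -1/4.

f: a_k = 0, 3, 0, -9, 0, 243/5, 0, -2187/7, 0, …
g: a_k = 1, 1/2, -1/8, 1/16, -5/128, 7/256, -21/1024, 33/2048, -429/32768, …
Sum ⇒ L₀ = lclm(L_f,L_g) in ℚ(x)⟨Dx⟩.
Integrate: L := L₀·Dx.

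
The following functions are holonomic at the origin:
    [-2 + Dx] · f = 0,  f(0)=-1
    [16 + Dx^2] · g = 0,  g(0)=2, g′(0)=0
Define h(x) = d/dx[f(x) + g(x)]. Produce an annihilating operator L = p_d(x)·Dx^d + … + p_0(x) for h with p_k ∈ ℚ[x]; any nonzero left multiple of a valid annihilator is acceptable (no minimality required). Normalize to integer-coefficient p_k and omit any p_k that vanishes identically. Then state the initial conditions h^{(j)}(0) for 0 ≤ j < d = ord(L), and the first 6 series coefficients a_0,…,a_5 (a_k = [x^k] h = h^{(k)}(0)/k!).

f: a_k = -1, -2, -2, -4/3, -2/3, -4/15, …
g: a_k = 2, 0, -16, 0, 64/3, 0, …
Sum ⇒ L₀ = lclm(L_f,L_g) in ℚ(x)⟨Dx⟩.
Differentiate: ansatz ord ≤ ord L₀ ⇒ L.
L = 32 - 16·Dx + 2·Dx^2 - Dx^3  (order 3).
h: a_k = -2, -36, -4, 248/3, -4/3, -344/5, …
ICs: h(0) = -2, h′(0) = -36, h′′(0) = -8.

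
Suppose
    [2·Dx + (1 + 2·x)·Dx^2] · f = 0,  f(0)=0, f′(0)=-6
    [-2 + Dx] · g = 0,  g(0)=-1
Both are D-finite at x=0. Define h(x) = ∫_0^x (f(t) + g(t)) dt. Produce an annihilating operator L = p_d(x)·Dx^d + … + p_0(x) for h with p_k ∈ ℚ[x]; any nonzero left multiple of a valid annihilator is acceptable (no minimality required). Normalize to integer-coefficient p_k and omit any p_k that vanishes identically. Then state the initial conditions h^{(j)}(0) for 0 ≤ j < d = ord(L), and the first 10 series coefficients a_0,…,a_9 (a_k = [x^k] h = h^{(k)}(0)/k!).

f: a_k = 0, -6, 6, -8, 12, -96/5, 32, -384/7, 96, -512/3, …
g: a_k = -1, -2, -2, -4/3, -2/3, -4/15, -4/45, -8/315, -2/315, -4/2835, …
L₀ := lclm(L_f,L_g); ord L₀ ≤ 2+1.
h=∫₀ˣh₀: take L = L₀·Dx.
L = (-6 - 4·x)·Dx^2 + (1 - 4·x - 4·x^2)·Dx^3 + (1 + 3·x + 2·x^2)·Dx^4  (order 4).
h: a_k = 0, -1, -4, 4/3, -7/3, 34/15, -146/45, 1436/315, -2161/315, 30238/2835, …
ICs: h(0) = 0, h′(0) = -1, h′′(0) = -8, h′′′(0) = 8.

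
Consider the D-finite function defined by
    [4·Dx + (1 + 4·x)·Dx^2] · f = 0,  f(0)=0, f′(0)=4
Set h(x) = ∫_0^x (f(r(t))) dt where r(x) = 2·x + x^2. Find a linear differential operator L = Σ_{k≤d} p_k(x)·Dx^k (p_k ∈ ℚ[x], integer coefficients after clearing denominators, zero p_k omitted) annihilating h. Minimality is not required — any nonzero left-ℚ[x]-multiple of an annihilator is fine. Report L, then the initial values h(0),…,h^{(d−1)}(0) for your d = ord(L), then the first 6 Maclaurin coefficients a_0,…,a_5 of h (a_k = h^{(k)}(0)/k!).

L = (7 + 8·x + 4·x^2)·Dx^2 + (1 + 9·x + 12·x^2 + 4·x^3)·Dx^3  (order 3).
h: a_k = 0, 0, 4, -28/3, 104/3, -776/5, …
ICs: h(0) = 0, h′(0) = 0, h′′(0) = 8.

f: a_k = 0, 4, -8, 64/3, -64, 1024/5, …
Substitute x→r, Dx→(1/r')Dx; clear ⇒ L₀.
Integrate: L := L₀·Dx.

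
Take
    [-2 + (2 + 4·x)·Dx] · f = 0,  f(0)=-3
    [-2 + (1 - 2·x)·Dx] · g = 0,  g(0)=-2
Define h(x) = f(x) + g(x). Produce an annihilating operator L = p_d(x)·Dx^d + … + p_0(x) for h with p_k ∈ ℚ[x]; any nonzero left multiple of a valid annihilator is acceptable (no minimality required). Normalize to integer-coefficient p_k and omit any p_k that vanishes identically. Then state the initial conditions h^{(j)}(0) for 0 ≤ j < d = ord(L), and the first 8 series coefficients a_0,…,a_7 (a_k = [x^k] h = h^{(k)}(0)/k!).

L = (10 + 12·x) + (-9 - 28·x - 36·x^2)·Dx + (1 + 6·x - 4·x^2 - 24·x^3)·Dx^2  (order 2).
h: a_k = -5, -7, -13/2, -35/2, -241/8, -533/8, -1985/16, -4195/16, …
ICs: h(0) = -5, h′(0) = -7.

f: a_k = -3, -3, 3/2, -3/2, 15/8, -21/8, 63/16, -99/16, …
g: a_k = -2, -4, -8, -16, -32, -64, -128, -256, …
Sum ⇒ L₀ = lclm(L_f,L_g) in ℚ(x)⟨Dx⟩.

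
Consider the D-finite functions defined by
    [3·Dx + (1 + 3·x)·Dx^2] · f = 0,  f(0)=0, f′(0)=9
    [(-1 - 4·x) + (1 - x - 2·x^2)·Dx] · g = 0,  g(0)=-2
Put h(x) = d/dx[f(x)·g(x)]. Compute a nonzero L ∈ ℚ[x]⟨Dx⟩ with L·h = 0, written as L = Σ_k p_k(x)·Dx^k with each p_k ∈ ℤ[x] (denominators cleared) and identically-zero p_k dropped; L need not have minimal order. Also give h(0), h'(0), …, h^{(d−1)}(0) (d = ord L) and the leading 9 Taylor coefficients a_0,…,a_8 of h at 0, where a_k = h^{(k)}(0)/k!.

f: a_k = 0, 9, -27/2, 27, -243/4, 729/5, -729/2, 6561/7, -19683/8, …
g: a_k = -2, -2, -6, -10, -22, -42, -86, -170, -342, …
Product ⇒ symmetric product L₀, ord ≤ 2.
h=h₀': d/dx-closure on L₀ ⇒ L.
L = (192 + 756·x + 1296·x^2) + (3 + 165·x + 864·x^2 + 1008·x^3)·Dx + (-7 - 38·x - 13·x^2 + 162·x^3 + 144·x^4)·Dx^2  (order 2).
h: a_k = -18, 18, -243, 234, -3951/2, 13527/5, -154971/10, 202086/7, -17565741/140, …
ICs: h(0) = -18, h′(0) = 18.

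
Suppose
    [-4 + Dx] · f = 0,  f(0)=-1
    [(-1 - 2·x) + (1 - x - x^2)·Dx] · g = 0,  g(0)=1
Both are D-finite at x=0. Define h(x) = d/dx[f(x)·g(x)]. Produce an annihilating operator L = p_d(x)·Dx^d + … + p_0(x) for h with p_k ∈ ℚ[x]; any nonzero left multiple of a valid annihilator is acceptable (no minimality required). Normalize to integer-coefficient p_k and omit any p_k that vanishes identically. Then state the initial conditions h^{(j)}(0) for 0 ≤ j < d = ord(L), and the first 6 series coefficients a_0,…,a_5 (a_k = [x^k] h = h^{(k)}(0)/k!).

f: a_k = -1, -4, -8, -32/3, -32/3, -128/15, …
g: a_k = 1, 1, 2, 3, 5, 8, …
Sym-product of L_f,L_g gives L₀ (≤ ord 1).
Differentiate: ansatz ord ≤ ord L₀ ⇒ L.
L = (28 - 18·x - 34·x^2 + 16·x^3 + 16·x^4) + (-5 + 7·x + 7·x^2 - 6·x^3 - 4·x^4)·Dx  (order 1).
h: a_k = -5, -28, -89, -652/3, -1388/3, -2746/3, …
ICs: h(0) = -5.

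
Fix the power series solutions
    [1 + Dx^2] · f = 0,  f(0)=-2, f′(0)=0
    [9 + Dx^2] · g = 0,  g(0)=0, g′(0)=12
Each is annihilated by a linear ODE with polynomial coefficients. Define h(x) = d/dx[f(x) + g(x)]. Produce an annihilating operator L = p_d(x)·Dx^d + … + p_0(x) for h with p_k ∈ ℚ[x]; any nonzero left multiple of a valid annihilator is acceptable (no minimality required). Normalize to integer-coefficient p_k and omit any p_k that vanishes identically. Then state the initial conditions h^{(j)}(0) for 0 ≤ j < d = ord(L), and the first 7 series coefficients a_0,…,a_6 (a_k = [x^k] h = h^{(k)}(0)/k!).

L = 9 + 10·Dx^2 + Dx^4  (order 4).
h: a_k = 12, 2, -54, -1/3, 81/2, 1/60, -243/20, …
ICs: h(0) = 12, h′(0) = 2, h′′(0) = -108, h′′′(0) = -2.

f: a_k = -2, 0, 1, 0, -1/12, 0, 1/360, …
g: a_k = 0, 12, 0, -18, 0, 81/10, 0, …
L₀ := lclm(L_f,L_g); ord L₀ ≤ 2+2.
h₀' ⇒ L via d/dx closure of L₀.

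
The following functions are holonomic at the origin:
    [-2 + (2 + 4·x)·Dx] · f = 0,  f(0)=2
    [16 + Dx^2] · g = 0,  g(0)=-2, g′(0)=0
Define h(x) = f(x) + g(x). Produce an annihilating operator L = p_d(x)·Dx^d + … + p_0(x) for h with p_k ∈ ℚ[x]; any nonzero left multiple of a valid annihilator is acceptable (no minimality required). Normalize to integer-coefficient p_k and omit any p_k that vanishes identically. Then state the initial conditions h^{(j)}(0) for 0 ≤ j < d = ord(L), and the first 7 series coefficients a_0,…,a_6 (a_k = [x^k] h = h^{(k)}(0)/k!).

f: a_k = 2, 2, -1, 1, -5/4, 7/4, -21/8, …
g: a_k = -2, 0, 16, 0, -64/3, 0, 512/45, …
h₀=f+g: left-lcm gives L₀, ord ≤ 3.
L = (-304 - 1024·x - 1024·x^2) + (240 + 1504·x + 3072·x^2 + 2048·x^3)·Dx + (-19 - 64·x - 64·x^2)·Dx^2 + (15 + 94·x + 192·x^2 + 128·x^3)·Dx^3  (order 3).
h: a_k = 0, 2, 15, 1, -271/12, 7/4, 3151/360, …
ICs: h(0) = 0, h′(0) = 2, h′′(0) = 30.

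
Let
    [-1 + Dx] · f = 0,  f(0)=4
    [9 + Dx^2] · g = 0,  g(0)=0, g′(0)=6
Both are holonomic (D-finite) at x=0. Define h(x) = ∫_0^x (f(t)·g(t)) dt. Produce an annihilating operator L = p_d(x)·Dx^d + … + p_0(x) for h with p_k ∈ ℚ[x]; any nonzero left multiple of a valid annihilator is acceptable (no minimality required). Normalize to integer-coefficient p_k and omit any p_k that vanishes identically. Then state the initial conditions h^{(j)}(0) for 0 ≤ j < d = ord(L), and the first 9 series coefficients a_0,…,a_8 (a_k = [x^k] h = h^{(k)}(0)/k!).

f: a_k = 4, 4, 2, 2/3, 1/6, 1/30, 1/180, 1/1260, 1/10080, …
g: a_k = 0, 6, 0, -9, 0, 81/20, 0, -243/280, 0, …
h₀=f·g: eliminate ⇒ L₀, order ≤ 1·2.
h=∫₀ˣh₀: take L = L₀·Dx.
L = 10·Dx - 2·Dx^2 + Dx^3  (order 3).
h: a_k = 0, 0, 12, 8, -6, -32/5, -2/15, 52/35, 83/210, …
ICs: h(0) = 0, h′(0) = 0, h′′(0) = 24.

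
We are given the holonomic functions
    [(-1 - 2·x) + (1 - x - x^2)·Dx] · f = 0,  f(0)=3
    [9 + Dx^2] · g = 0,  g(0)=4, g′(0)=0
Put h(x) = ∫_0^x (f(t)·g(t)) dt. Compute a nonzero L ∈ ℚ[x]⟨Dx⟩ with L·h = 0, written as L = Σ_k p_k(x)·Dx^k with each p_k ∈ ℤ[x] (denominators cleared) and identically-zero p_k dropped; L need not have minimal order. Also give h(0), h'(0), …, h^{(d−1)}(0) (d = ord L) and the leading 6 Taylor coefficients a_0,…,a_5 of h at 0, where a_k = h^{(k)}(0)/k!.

L = (-7 + 9·x + 9·x^2)·Dx + (2 + 4·x)·Dx^2 + (-1 + x + x^2)·Dx^3  (order 3).
h: a_k = 0, 12, 6, -10, -9/2, -3/2, …
ICs: h(0) = 0, h′(0) = 12, h′′(0) = 12.

f: a_k = 3, 3, 6, 9, 15, 24, …
g: a_k = 4, 0, -18, 0, 27/2, 0, …
L₀ := L_f ⊗_s L_g (sym. prod.), ord ≤ 2.
∫: right-multiply L₀ by Dx.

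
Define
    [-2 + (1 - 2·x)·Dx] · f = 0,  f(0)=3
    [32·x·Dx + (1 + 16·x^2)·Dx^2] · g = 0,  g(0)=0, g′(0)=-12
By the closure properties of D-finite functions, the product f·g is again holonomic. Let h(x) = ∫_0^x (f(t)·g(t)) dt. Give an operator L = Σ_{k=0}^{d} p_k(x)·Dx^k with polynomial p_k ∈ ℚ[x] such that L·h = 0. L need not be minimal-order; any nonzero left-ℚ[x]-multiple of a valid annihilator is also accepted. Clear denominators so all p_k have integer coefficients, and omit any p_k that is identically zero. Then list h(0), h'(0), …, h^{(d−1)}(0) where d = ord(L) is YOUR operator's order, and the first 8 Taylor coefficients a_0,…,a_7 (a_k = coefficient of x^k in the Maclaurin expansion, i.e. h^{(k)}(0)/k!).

L = 64·x·Dx + (4 - 32·x + 128·x^2)·Dx^2 + (-1 + 2·x - 16·x^2 + 32·x^3)·Dx^3  (order 3).
h: a_k = 0, 0, -18, -24, 12, 96/5, -1376/5, -16512/35, …
ICs: h(0) = 0, h′(0) = 0, h′′(0) = -36.

f: a_k = 3, 6, 12, 24, 48, 96, 192, 384, …
g: a_k = 0, -12, 0, 64, 0, -3072/5, 0, 49152/7, …
h₀=f·g: eliminate ⇒ L₀, order ≤ 1·2.
h=∫₀ˣh₀: take L = L₀·Dx.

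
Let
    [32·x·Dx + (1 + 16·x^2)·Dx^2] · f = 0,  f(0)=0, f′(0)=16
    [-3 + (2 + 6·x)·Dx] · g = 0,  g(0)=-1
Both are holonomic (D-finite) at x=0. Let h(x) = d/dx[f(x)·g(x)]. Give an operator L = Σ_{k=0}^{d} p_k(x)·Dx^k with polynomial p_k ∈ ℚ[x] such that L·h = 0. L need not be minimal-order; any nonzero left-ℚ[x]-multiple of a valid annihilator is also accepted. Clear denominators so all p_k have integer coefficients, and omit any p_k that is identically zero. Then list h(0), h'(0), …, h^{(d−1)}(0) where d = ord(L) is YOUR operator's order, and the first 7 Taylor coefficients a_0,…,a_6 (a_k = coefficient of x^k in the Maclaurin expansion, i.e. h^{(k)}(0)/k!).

L = (303 + 5760·x - 7200·x^2 - 55296·x^3 - 20736·x^4) + (364 + 3780·x + 4992·x^2 - 64512·x^3 - 193536·x^4 - 82944·x^5)·Dx + (36 - 40·x - 828·x^2 - 4096·x^3 - 24192·x^4 - 55296·x^5 - 27648·x^6)·Dx^2  (order 2).
h: a_k = -16, -48, 310, 404, -34583/8, -285867/40, 22966919/320, …
ICs: h(0) = -16, h′(0) = -48.

f: a_k = 0, 16, 0, -256/3, 0, 4096/5, 0, …
g: a_k = -1, -3/2, 9/8, -27/16, 405/128, -1701/256, 15309/1024, …
Sym-product of L_f,L_g gives L₀ (≤ ord 2).
Derive L from L₀ (diff closure).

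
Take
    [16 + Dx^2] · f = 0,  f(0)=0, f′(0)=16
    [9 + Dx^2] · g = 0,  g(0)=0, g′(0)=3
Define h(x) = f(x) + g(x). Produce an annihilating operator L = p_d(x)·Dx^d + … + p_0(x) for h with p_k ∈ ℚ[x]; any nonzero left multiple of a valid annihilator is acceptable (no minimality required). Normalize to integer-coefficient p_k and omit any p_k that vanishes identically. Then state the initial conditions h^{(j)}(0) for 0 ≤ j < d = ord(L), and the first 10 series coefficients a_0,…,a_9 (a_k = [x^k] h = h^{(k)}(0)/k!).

L = 144 + 25·Dx^2 + Dx^4  (order 4).
h: a_k = 0, 19, 0, -283/6, 0, 4339/120, 0, -67723/5040, 0, 1068259/362880, …
ICs: h(0) = 0, h′(0) = 19, h′′(0) = 0, h′′′(0) = -283.

f: a_k = 0, 16, 0, -128/3, 0, 512/15, 0, -4096/315, 0, 8192/2835, …
g: a_k = 0, 3, 0, -9/2, 0, 81/40, 0, -243/560, 0, 243/4480, …
L₀ := lclm(L_f,L_g); ord L₀ ≤ 2+2.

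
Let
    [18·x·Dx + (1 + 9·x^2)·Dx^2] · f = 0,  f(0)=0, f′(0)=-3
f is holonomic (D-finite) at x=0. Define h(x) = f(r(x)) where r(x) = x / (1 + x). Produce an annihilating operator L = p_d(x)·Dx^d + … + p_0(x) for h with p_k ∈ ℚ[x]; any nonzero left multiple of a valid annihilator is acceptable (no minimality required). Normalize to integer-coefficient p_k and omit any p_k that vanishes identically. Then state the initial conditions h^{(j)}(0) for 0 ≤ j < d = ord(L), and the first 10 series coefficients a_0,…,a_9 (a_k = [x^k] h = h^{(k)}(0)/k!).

f: a_k = 0, -3, 0, 9, 0, -243/5, 0, 2187/7, 0, -2187, …
Change of var in L_f (x↦r) gives L₀.
L = (2 + 20·x)·Dx + (1 + 2·x + 10·x^2)·Dx^2  (order 2).
h: a_k = 0, -3, 3, 6, -24, 12/5, 156, -1992/7, -672, 3408, …
ICs: h(0) = 0, h′(0) = -3.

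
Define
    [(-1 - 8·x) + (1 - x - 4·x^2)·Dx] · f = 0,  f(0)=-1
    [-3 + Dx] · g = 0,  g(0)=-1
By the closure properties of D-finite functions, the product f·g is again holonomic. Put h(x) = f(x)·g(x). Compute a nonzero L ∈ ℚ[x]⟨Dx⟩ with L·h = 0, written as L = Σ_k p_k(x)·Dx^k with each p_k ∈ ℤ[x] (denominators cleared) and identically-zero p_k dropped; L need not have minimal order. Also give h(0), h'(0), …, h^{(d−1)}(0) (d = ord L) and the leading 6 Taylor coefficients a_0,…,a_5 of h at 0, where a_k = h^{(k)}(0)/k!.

L = (4 + 5·x - 12·x^2) + (-1 + x + 4·x^2)·Dx  (order 1).
h: a_k = 1, 4, 25/2, 33, 691/8, 1102/5, …
ICs: h(0) = 1.

f: a_k = -1, -1, -5, -9, -29, -65, …
g: a_k = -1, -3, -9/2, -9/2, -27/8, -81/40, …
L₀ := L_f ⊗_s L_g (sym. prod.), ord ≤ 1.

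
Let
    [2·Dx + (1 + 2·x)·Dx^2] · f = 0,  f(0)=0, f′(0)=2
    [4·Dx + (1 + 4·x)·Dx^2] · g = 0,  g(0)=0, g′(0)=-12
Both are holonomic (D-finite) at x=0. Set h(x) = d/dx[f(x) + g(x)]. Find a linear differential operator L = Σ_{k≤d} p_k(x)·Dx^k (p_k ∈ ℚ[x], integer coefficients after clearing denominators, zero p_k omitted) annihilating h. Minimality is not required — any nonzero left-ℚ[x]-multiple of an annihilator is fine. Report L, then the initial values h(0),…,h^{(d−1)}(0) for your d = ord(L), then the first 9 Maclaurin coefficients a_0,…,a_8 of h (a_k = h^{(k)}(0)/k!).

f: a_k = 0, 2, -2, 8/3, -4, 32/5, -32/3, 128/7, -32, …
g: a_k = 0, -12, 24, -64, 192, -3072/5, 2048, -49152/7, 24576, …
Sum ⇒ L₀ = lclm(L_f,L_g) in ℚ(x)⟨Dx⟩.
Differentiate: ansatz ord ≤ ord L₀ ⇒ L.
L = 16 + (12 + 32·x)·Dx + (1 + 6·x + 8·x^2)·Dx^2  (order 2).
h: a_k = -10, 44, -184, 752, -3040, 12224, -49024, 196352, -785920, …
ICs: h(0) = -10, h′(0) = 44.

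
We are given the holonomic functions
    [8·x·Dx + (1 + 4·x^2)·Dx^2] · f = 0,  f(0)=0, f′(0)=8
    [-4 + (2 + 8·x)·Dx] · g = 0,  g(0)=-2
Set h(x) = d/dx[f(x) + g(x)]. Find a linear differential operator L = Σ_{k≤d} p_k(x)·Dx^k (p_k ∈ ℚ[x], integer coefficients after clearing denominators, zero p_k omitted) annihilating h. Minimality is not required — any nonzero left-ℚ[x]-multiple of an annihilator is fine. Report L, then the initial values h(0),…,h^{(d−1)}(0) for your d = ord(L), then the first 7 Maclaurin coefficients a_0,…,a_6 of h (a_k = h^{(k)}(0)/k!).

L = (-8 - 80·x + 96·x^2 + 192·x^3) + (-10 - 32·x - 64·x^2 + 384·x^3 + 672·x^4)·Dx + (-1 + 24·x^2 + 48·x^3 + 112·x^4 + 192·x^5)·Dx^2  (order 2).
h: a_k = 4, 8, -56, 80, -152, 1008, -4208, …
ICs: h(0) = 4, h′(0) = 8.

f: a_k = 0, 8, 0, -32/3, 0, 128/5, 0, …
g: a_k = -2, -4, 4, -8, 20, -56, 168, …
Weyl lclm of L_f,L_g ⇒ L₀ (ord ≤ 3).
h₀' ⇒ L via d/dx closure of L₀.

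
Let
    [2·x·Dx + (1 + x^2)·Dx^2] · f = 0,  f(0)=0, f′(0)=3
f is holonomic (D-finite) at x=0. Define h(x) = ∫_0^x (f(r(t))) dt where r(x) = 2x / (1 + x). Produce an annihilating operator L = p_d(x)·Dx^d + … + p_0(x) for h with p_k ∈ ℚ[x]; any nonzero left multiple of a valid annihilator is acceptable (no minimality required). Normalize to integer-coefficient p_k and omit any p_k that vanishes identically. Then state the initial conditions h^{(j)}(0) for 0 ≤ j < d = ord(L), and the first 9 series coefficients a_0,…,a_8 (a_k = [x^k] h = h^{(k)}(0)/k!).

f: a_k = 0, 3, 0, -1, 0, 3/5, 0, -3/7, 0, …
Substitute x→r, Dx→(1/r')Dx; clear ⇒ L₀.
h=∫₀ˣh₀: take L = L₀·Dx.
L = (2 + 10·x)·Dx^2 + (1 + 2·x + 5·x^2)·Dx^3  (order 3).
h: a_k = 0, 0, 3, -2, -1/2, 18/5, -19/5, -22/7, 417/28, …
ICs: h(0) = 0, h′(0) = 0, h′′(0) = 6.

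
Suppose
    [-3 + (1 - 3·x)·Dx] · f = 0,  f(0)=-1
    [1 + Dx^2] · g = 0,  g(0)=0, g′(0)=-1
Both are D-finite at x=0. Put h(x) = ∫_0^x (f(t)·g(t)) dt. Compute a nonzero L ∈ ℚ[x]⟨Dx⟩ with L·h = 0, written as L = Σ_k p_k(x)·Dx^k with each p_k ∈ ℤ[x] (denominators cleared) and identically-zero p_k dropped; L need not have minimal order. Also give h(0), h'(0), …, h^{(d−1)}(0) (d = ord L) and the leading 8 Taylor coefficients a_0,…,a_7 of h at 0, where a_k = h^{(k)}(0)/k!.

L = (-1 + 3·x)·Dx + 6·Dx^2 + (-1 + 3·x)·Dx^3  (order 3).
h: a_k = 0, 0, 1/2, 1, 53/24, 53/10, 9541/720, 1363/40, …
ICs: h(0) = 0, h′(0) = 0, h′′(0) = 1.

f: a_k = -1, -3, -9, -27, -81, -243, -729, -2187, …
g: a_k = 0, -1, 0, 1/6, 0, -1/120, 0, 1/5040, …
f·g: L₀ = L_f ⊗_s L_g, ord ≤ 1·2.
∫: right-multiply L₀ by Dx.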